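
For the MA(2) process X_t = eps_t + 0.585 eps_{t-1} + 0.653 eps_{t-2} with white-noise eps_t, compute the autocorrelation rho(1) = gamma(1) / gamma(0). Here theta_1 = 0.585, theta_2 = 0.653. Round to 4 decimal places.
\rho(1) = 0.5468

For an MA(q) process with theta_0 = 1, the autocovariance is
  gamma(k) = sigma^2 * sum_{i=0..q-k} theta_i * theta_{i+k},
and rho(k) = gamma(k) / gamma(0). Sigma^2 cancels.
  numerator   = (1)*(0.585) + (0.585)*(0.653) = 0.967005.
  denominator = (1)^2 + (0.585)^2 + (0.653)^2 = 1.768634.
  rho(1) = 0.967005 / 1.768634 = 0.5468.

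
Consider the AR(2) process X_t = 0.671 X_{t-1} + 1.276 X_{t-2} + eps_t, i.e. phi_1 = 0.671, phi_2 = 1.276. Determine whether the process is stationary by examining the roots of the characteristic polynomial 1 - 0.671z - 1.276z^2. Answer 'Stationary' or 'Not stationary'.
\text{Not stationary}

The AR(p) characteristic polynomial is P(z) = 1 - 0.671z - 1.276z^2.
Stationarity requires all roots to lie outside the unit circle, i.e. |z| > 1 for every root.
Set 1 + (-0.671) z + (-1.276) z^2 = 0, i.e. a z^2 + b z + c = 0 with a = -1.276, b = -0.671, c = 1.
Discriminant D = b^2 - 4ac = (-0.671)^2 - 4*(-1.276)*1 = 0.450241 - (-5.104) = 5.554241.
D >= 0, so the roots are real: z = (-b +/- sqrt(D)) / (2a) = (0.671 +/- 2.356744) / (-2.552).
  z_1 = (0.671 + 2.356744) / (-2.552) = -1.1864,   |z_1| = 1.1864.
  z_2 = (0.671 - 2.356744) / (-2.552) = 0.6606,   |z_2| = 0.6606.
Moduli of all roots: 1.1864, 0.6606.
All moduli strictly greater than 1? No.
Verdict: Not stationary.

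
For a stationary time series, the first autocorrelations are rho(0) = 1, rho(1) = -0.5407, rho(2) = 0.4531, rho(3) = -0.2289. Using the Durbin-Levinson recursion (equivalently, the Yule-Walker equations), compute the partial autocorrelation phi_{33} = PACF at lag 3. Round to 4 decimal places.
\phi_{33} = 0.1241

The PACF at lag k is phi_{kk}, the last component of the solution
to the Yule-Walker system G_k phi = r_k where
  (G_k)_{ij} = rho(|i - j|), (r_k)_i = rho(i), i,j = 1..k.
Equivalently, Durbin-Levinson gives phi_{kk} iteratively:
  phi_{11} = rho(1)
  phi_{kk} = [rho(k) - sum_{j=1..k-1} phi_{k-1,j} rho(k-j)]
            / [1 - sum_{j=1..k-1} phi_{k-1,j} rho(j)],
  phi_{k,j} = phi_{k-1,j} - phi_{kk} phi_{k-1,k-j},  j = 1..k-1.
Step k = 1:
  phi_11 = rho(1) = -0.5407.
Step k = 2:
  phi_22 = [rho(2) - phi_11 rho(1)] / [1 - phi_11 rho(1)] = [0.4531 - (-0.5407)(-0.5407)] / [1 - (-0.5407)(-0.5407)]
         = 0.16074351 / 0.70764351 = 0.227153.
  Update: phi_21 = phi_11 - phi_22 phi_11 = -0.5407 - (0.227153)(-0.5407) = -0.417878.
Step k = 3:
  phi_33 = [rho(3) - phi_21 rho(2) - phi_22 rho(1)] / [1 - phi_21 rho(1) - phi_22 rho(2)]
    numerator   = -0.2289 - (-0.417878)(0.4531) - (0.227153)(-0.5407) = 0.08326239
    denominator = 1 - (-0.417878)(-0.5407) - (0.227153)(0.4531) = 0.6711301
  phi_33 = 0.08326239 / 0.6711301 = 0.1241.
Therefore phi_{33} = 0.1241.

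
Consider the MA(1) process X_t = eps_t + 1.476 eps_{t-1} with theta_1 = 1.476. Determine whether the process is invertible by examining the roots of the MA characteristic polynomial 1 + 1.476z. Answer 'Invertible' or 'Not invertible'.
\text{Not invertible}

The MA(q) characteristic polynomial is P(z) = 1 + 1.476z.
Invertibility requires all roots to lie outside the unit circle, i.e. |z| > 1 for every root.
This is linear in z: 1 + (1.476) z = 0  =>  z = -1/(1.476) = -0.677507,  |z| = 0.677507.
Moduli of all roots: 0.6775.
All moduli strictly greater than 1? No.
Verdict: Not invertible.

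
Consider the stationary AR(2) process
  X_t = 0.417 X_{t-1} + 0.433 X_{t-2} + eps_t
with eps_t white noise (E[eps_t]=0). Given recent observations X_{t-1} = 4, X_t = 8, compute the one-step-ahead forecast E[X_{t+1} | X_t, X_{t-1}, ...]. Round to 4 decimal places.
E[X_{t+1} \mid \mathcal F_t] = 5.0680

For an AR(p) model X_t = c + sum_i phi_i X_{t-i} + eps_t, the
one-step-ahead conditional mean is
  E[X_{t+1} | X_t, ...] = c + sum_i phi_i X_{t+1-i}.
Substitute known values:
  E[X_{t+1} | ...] = (0.417) * (8) + (0.433) * (4)
                   = 5.0680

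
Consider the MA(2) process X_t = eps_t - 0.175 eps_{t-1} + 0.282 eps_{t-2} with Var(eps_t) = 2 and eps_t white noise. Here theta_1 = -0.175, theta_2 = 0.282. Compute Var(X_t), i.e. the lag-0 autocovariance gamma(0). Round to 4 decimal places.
\gamma(0) = 2.2203

For an MA(q) process X_t = eps_t + sum_i theta_i eps_{t-i} with
Var(eps_t) = sigma^2, the variance is
  gamma(0) = sigma^2 * (1 + sum_i theta_i^2).
  sum_i theta_i^2 = (-0.175)^2 + (0.282)^2 = 0.030625 + 0.079524 = 0.110149.
  gamma(0) = 2 * (1 + 0.110149) = 2 * 1.110149 = 2.220298, which rounds to 2.2203.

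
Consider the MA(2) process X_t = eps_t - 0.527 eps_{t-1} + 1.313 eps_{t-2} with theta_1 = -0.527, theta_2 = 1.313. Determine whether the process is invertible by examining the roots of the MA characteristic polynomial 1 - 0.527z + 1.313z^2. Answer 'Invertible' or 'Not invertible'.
\text{Not invertible}

The MA(q) characteristic polynomial is P(z) = 1 - 0.527z + 1.313z^2.
Invertibility requires all roots to lie outside the unit circle, i.e. |z| > 1 for every root.
Set 1 + (-0.527) z + (1.313) z^2 = 0, i.e. a z^2 + b z + c = 0 with a = 1.313, b = -0.527, c = 1.
Discriminant D = b^2 - 4ac = (-0.527)^2 - 4*(1.313)*1 = 0.277729 - (5.252) = -4.974271.
D < 0, so the roots are the complex-conjugate pair z = (-b +/- i sqrt(-D)) / (2a) = 0.2007 +/- 0.8493i.
For a conjugate pair |z|^2 = z * conj(z) = (product of roots) = c/a = 1/(1.313) = 0.761615, so |z| = sqrt(0.761615) = 0.8727 for both roots.
Moduli of all roots: 0.8727, 0.8727.
All moduli strictly greater than 1? No.
Verdict: Not invertible.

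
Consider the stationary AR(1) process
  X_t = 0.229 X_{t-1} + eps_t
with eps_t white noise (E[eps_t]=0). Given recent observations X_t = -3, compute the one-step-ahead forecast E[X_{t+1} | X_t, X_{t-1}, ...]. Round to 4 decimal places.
E[X_{t+1} \mid \mathcal F_t] = -0.6870

For an AR(p) model X_t = c + sum_i phi_i X_{t-i} + eps_t, the
one-step-ahead conditional mean is
  E[X_{t+1} | X_t, ...] = c + sum_i phi_i X_{t+1-i}.
Substitute known values:
  E[X_{t+1} | ...] = (0.229) * (-3)
                   = -0.6870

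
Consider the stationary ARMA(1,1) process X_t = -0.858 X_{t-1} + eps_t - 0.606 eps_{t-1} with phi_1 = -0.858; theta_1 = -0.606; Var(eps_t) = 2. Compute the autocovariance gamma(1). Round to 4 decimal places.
\gamma(1) = -16.8681

Multiply the model equation by X_{t-k} and take expectations. With theta_0 = psi_0 = 1 and psi_j the MA(infinity) weights, this gives
  gamma(k) - sum_i phi_i gamma(k-i) = c_k,
  c_k = sigma^2 * sum_{j=k..q} theta_j psi_{j-k}   (c_k = 0 for k > q),
using gamma(-m) = gamma(m).
psi-weights needed (psi_j = theta_j + sum_i phi_i psi_{j-i}):
  psi_1 = theta_1 + phi_1 = -0.606 + (-0.858) = -1.464
Right-hand sides:
  c_0 = sigma^2 (1 + theta_1 psi_1) = 2 * (1 + (-0.606)(-1.464)) = 2 * 1.887184 = 3.774368
  c_1 = sigma^2 theta_1 = 2 * (-0.606) = -1.212
  c_2 = 0
Equations for k = 0 and k = 1 (AR order 1):
  gamma(0) = phi_1 gamma(1) + c_0
  gamma(1) = phi_1 gamma(0) + c_1
Substituting the second into the first: gamma(0) (1 - phi_1^2) = c_0 + phi_1 c_1, so
  gamma(0) = (c_0 + phi_1 c_1) / (1 - phi_1^2) = (3.774368 + (-0.858)(-1.212)) / (1 - (-0.858)^2) = 4.814264 / 0.263836 = 18.247184.
  gamma(1) = phi_1 gamma(0) + c_1 = (-0.858)(18.247184) + (-1.212) = -16.868084.
Therefore gamma(1) = -16.8681 (to 4 decimal places).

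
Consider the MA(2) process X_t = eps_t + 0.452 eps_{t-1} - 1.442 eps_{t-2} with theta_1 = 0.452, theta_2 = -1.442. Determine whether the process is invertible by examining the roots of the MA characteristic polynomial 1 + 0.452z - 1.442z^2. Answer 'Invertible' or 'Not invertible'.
\text{Not invertible}

The MA(q) characteristic polynomial is P(z) = 1 + 0.452z - 1.442z^2.
Invertibility requires all roots to lie outside the unit circle, i.e. |z| > 1 for every root.
Set 1 + (0.452) z + (-1.442) z^2 = 0, i.e. a z^2 + b z + c = 0 with a = -1.442, b = 0.452, c = 1.
Discriminant D = b^2 - 4ac = (0.452)^2 - 4*(-1.442)*1 = 0.204304 - (-5.768) = 5.972304.
D >= 0, so the roots are real: z = (-b +/- sqrt(D)) / (2a) = (-0.452 +/- 2.44383) / (-2.884).
  z_1 = (-0.452 + 2.44383) / (-2.884) = -0.6906,   |z_1| = 0.6906.
  z_2 = (-0.452 - 2.44383) / (-2.884) = 1.0041,   |z_2| = 1.0041.
Moduli of all roots: 0.6906, 1.0041.
All moduli strictly greater than 1? No.
Verdict: Not invertible.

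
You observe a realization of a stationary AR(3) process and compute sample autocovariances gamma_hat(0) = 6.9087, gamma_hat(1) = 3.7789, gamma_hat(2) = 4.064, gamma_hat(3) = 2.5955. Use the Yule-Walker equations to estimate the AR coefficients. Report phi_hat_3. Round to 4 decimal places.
\hat\phi_{3} = -0.0670

The Yule-Walker equations for an AR(p) process read, in matrix form,
  Gamma_p phi = r_p,   with   (Gamma_p)_{ij} = gamma(|i - j|),
                       (r_p)_i = gamma(i),   i,j = 1..p.
Substitute the sample gammas (Toeplitz matrix and right-hand side of size 3):
  Gamma_p = [[6.9087, 3.7789, 4.064], [3.7789, 6.9087, 3.7789], [4.064, 3.7789, 6.9087]]
  r_p     = [3.7789, 4.064, 2.5955]
Written out (R1..R3):
  (R1) 6.9087 phi_1 + 3.7789 phi_2 + 4.064 phi_3 = 3.7789
  (R2) 3.7789 phi_1 + 6.9087 phi_2 + 3.7789 phi_3 = 4.064
  (R3) 4.064 phi_1 + 3.7789 phi_2 + 6.9087 phi_3 = 2.5955
Gaussian elimination:
  R2 <- R2 - (3.7789/6.9087) R1 = R2 - (0.546977) R1:  4.841729 phi_2 + 1.555985 phi_3 = 1.997029
  R3 <- R3 - (4.064/6.9087) R1 = R3 - (0.588244) R1:  1.555985 phi_2 + 4.518077 phi_3 = 0.372585
  R3 <- R3 - (1.555985/4.841729) R2 = R3 - (0.32137) R2:  4.01803 phi_3 = -0.269199
Back-substitution:
  phi_hat_3 = -0.269199 / 4.01803 = -0.066998
  phi_hat_2 = (1.997029 - (1.555985)(-0.066998)) / 4.841729 = 0.433993
  phi_hat_1 = (3.7789 - (3.7789)(0.433993) - (4.064)(-0.066998)) / 6.9087 = 0.349004
So phi_hat = [0.3490, 0.4340, -0.0670].
Therefore phi_hat_3 = -0.0670.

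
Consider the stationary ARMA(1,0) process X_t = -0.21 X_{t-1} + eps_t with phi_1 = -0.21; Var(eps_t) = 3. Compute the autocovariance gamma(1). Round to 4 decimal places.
\gamma(1) = -0.6591

Multiply the model equation by X_{t-k} and take expectations. With theta_0 = psi_0 = 1 and psi_j the MA(infinity) weights, this gives
  gamma(k) - sum_i phi_i gamma(k-i) = c_k,
  c_k = sigma^2 * sum_{j=k..q} theta_j psi_{j-k}   (c_k = 0 for k > q),
using gamma(-m) = gamma(m).
Pure AR (q = 0): c_0 = sigma^2 = 3, c_k = 0 for k >= 1.
Equations for k = 0 and k = 1 (AR order 1):
  gamma(0) = phi_1 gamma(1) + c_0
  gamma(1) = phi_1 gamma(0) + c_1
Substituting the second into the first: gamma(0) (1 - phi_1^2) = c_0 + phi_1 c_1, so
  gamma(0) = c_0 / (1 - phi_1^2) = 3 / (1 - (-0.21)^2) = 3 / 0.9559 = 3.138404.
  gamma(1) = phi_1 gamma(0) = (-0.21)(3.138404) = -0.659065.
Therefore gamma(1) = -0.6591 (to 4 decimal places).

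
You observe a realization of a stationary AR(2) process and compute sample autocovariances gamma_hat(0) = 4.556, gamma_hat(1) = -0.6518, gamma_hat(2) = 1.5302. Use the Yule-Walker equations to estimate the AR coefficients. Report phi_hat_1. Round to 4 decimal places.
\hat\phi_{1} = -0.0970

The Yule-Walker equations for an AR(p) process read, in matrix form,
  Gamma_p phi = r_p,   with   (Gamma_p)_{ij} = gamma(|i - j|),
                       (r_p)_i = gamma(i),   i,j = 1..p.
Substitute the sample gammas (Toeplitz matrix and right-hand side of size 2):
  Gamma_p = [[4.556, -0.6518], [-0.6518, 4.556]]
  r_p     = [-0.6518, 1.5302]
Written out:
  4.556 phi_1 - 0.6518 phi_2 = -0.6518
  -0.6518 phi_1 + 4.556 phi_2 = 1.5302
Solve by Cramer's rule:
  det = gamma(0)^2 - gamma(1)^2 = (4.556)^2 - (-0.6518)^2 = 20.757136 - 0.42484324 = 20.33229276
  phi_hat_1 = [gamma(1) gamma(0) - gamma(1) gamma(2)] / det = [(-0.6518)(4.556) - (-0.6518)(1.5302)] / 20.33229276 = -1.97221644 / 20.33229276 = -0.097
  phi_hat_2 = [gamma(0) gamma(2) - gamma(1)^2] / det = [(4.556)(1.5302) - (-0.6518)^2] / 20.33229276 = 6.54674796 / 20.33229276 = 0.322
So phi_hat = [-0.0970, 0.3220].
Therefore phi_hat_1 = -0.0970.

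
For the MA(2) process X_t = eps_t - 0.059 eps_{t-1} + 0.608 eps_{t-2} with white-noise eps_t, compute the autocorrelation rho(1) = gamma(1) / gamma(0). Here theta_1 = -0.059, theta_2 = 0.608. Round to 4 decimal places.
\rho(1) = -0.0691

For an MA(q) process with theta_0 = 1, the autocovariance is
  gamma(k) = sigma^2 * sum_{i=0..q-k} theta_i * theta_{i+k},
and rho(k) = gamma(k) / gamma(0). Sigma^2 cancels.
  numerator   = (1)*(-0.059) + (-0.059)*(0.608) = -0.094872.
  denominator = (1)^2 + (-0.059)^2 + (0.608)^2 = 1.373145.
  rho(1) = -0.094872 / 1.373145 = -0.0691.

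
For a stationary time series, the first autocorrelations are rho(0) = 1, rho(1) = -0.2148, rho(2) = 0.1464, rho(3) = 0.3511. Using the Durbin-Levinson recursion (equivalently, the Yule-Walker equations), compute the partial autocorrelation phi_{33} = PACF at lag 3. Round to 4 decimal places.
\phi_{33} = 0.4260

The PACF at lag k is phi_{kk}, the last component of the solution
to the Yule-Walker system G_k phi = r_k where
  (G_k)_{ij} = rho(|i - j|), (r_k)_i = rho(i), i,j = 1..k.
Equivalently, Durbin-Levinson gives phi_{kk} iteratively:
  phi_{11} = rho(1)
  phi_{kk} = [rho(k) - sum_{j=1..k-1} phi_{k-1,j} rho(k-j)]
            / [1 - sum_{j=1..k-1} phi_{k-1,j} rho(j)],
  phi_{k,j} = phi_{k-1,j} - phi_{kk} phi_{k-1,k-j},  j = 1..k-1.
Step k = 1:
  phi_11 = rho(1) = -0.2148.
Step k = 2:
  phi_22 = [rho(2) - phi_11 rho(1)] / [1 - phi_11 rho(1)] = [0.1464 - (-0.2148)(-0.2148)] / [1 - (-0.2148)(-0.2148)]
         = 0.10026096 / 0.95386096 = 0.105111.
  Update: phi_21 = phi_11 - phi_22 phi_11 = -0.2148 - (0.105111)(-0.2148) = -0.192222.
Step k = 3:
  phi_33 = [rho(3) - phi_21 rho(2) - phi_22 rho(1)] / [1 - phi_21 rho(1) - phi_22 rho(2)]
    numerator   = 0.3511 - (-0.192222)(0.1464) - (0.105111)(-0.2148) = 0.40181911
    denominator = 1 - (-0.192222)(-0.2148) - (0.105111)(0.1464) = 0.94332246
  phi_33 = 0.40181911 / 0.94332246 = 0.426.
Therefore phi_{33} = 0.4260.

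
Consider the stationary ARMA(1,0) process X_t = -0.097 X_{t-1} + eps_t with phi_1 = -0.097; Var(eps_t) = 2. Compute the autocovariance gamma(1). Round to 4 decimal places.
\gamma(1) = -0.1958

Multiply the model equation by X_{t-k} and take expectations. With theta_0 = psi_0 = 1 and psi_j the MA(infinity) weights, this gives
  gamma(k) - sum_i phi_i gamma(k-i) = c_k,
  c_k = sigma^2 * sum_{j=k..q} theta_j psi_{j-k}   (c_k = 0 for k > q),
using gamma(-m) = gamma(m).
Pure AR (q = 0): c_0 = sigma^2 = 2, c_k = 0 for k >= 1.
Equations for k = 0 and k = 1 (AR order 1):
  gamma(0) = phi_1 gamma(1) + c_0
  gamma(1) = phi_1 gamma(0) + c_1
Substituting the second into the first: gamma(0) (1 - phi_1^2) = c_0 + phi_1 c_1, so
  gamma(0) = c_0 / (1 - phi_1^2) = 2 / (1 - (-0.097)^2) = 2 / 0.990591 = 2.018997.
  gamma(1) = phi_1 gamma(0) = (-0.097)(2.018997) = -0.195843.
Therefore gamma(1) = -0.1958 (to 4 decimal places).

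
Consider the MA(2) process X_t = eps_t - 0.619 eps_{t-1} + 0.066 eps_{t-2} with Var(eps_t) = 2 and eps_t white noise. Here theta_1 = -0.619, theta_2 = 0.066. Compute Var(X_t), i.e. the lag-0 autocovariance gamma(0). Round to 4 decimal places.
\gamma(0) = 2.7750

For an MA(q) process X_t = eps_t + sum_i theta_i eps_{t-i} with
Var(eps_t) = sigma^2, the variance is
  gamma(0) = sigma^2 * (1 + sum_i theta_i^2).
  sum_i theta_i^2 = (-0.619)^2 + (0.066)^2 = 0.383161 + 0.004356 = 0.387517.
  gamma(0) = 2 * (1 + 0.387517) = 2 * 1.387517 = 2.775034, which rounds to 2.7750.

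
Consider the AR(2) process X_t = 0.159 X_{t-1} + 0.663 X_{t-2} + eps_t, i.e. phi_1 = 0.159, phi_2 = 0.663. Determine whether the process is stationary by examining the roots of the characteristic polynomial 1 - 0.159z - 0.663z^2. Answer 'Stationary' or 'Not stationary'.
\text{Stationary}

The AR(p) characteristic polynomial is P(z) = 1 - 0.159z - 0.663z^2.
Stationarity requires all roots to lie outside the unit circle, i.e. |z| > 1 for every root.
Set 1 + (-0.159) z + (-0.663) z^2 = 0, i.e. a z^2 + b z + c = 0 with a = -0.663, b = -0.159, c = 1.
Discriminant D = b^2 - 4ac = (-0.159)^2 - 4*(-0.663)*1 = 0.025281 - (-2.652) = 2.677281.
D >= 0, so the roots are real: z = (-b +/- sqrt(D)) / (2a) = (0.159 +/- 1.63624) / (-1.326).
  z_1 = (0.159 + 1.63624) / (-1.326) = -1.3539,   |z_1| = 1.3539.
  z_2 = (0.159 - 1.63624) / (-1.326) = 1.1141,   |z_2| = 1.1141.
Moduli of all roots: 1.3539, 1.1141.
All moduli strictly greater than 1? Yes.
Verdict: Stationary.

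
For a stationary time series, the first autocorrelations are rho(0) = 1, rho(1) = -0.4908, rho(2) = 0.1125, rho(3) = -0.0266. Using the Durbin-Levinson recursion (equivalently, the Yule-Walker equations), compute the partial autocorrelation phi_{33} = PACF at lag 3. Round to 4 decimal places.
\phi_{33} = -0.0611

The PACF at lag k is phi_{kk}, the last component of the solution
to the Yule-Walker system G_k phi = r_k where
  (G_k)_{ij} = rho(|i - j|), (r_k)_i = rho(i), i,j = 1..k.
Equivalently, Durbin-Levinson gives phi_{kk} iteratively:
  phi_{11} = rho(1)
  phi_{kk} = [rho(k) - sum_{j=1..k-1} phi_{k-1,j} rho(k-j)]
            / [1 - sum_{j=1..k-1} phi_{k-1,j} rho(j)],
  phi_{k,j} = phi_{k-1,j} - phi_{kk} phi_{k-1,k-j},  j = 1..k-1.
Step k = 1:
  phi_11 = rho(1) = -0.4908.
Step k = 2:
  phi_22 = [rho(2) - phi_11 rho(1)] / [1 - phi_11 rho(1)] = [0.1125 - (-0.4908)(-0.4908)] / [1 - (-0.4908)(-0.4908)]
         = -0.12838464 / 0.75911536 = -0.169124.
  Update: phi_21 = phi_11 - phi_22 phi_11 = -0.4908 - (-0.169124)(-0.4908) = -0.573806.
Step k = 3:
  phi_33 = [rho(3) - phi_21 rho(2) - phi_22 rho(1)] / [1 - phi_21 rho(1) - phi_22 rho(2)]
    numerator   = -0.0266 - (-0.573806)(0.1125) - (-0.169124)(-0.4908) = -0.04505289
    denominator = 1 - (-0.573806)(-0.4908) - (-0.169124)(0.1125) = 0.73740243
  phi_33 = -0.04505289 / 0.73740243 = -0.0611.
Therefore phi_{33} = -0.0611.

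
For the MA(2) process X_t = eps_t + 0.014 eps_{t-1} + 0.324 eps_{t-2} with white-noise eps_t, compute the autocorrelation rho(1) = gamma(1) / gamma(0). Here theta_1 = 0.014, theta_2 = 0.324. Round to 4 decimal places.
\rho(1) = 0.0168

For an MA(q) process with theta_0 = 1, the autocovariance is
  gamma(k) = sigma^2 * sum_{i=0..q-k} theta_i * theta_{i+k},
and rho(k) = gamma(k) / gamma(0). Sigma^2 cancels.
  numerator   = (1)*(0.014) + (0.014)*(0.324) = 0.018536.
  denominator = (1)^2 + (0.014)^2 + (0.324)^2 = 1.105172.
  rho(1) = 0.018536 / 1.105172 = 0.0168.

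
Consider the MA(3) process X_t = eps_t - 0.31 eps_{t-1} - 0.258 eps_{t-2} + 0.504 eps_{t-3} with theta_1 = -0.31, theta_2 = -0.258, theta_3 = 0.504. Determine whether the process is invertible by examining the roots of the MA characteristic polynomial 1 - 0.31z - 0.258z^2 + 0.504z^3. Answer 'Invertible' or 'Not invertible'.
\text{Invertible}

The MA(q) characteristic polynomial is P(z) = 1 - 0.31z - 0.258z^2 + 0.504z^3.
Invertibility requires all roots to lie outside the unit circle, i.e. |z| > 1 for every root.
Degree 3: look for a simple real root z0 first, then factor out (1 - z/z0) and solve the remaining quadratic.
Testing z0 = -1.25: P(-1.25) = 1 + (-0.31)(-1.25) + (-0.258)(-1.25)^2 + (0.504)(-1.25)^3
  = 1 + (0.3875) + (-0.403125) + (-0.984375) = 0.  So z_0 = -1.25 is a root, |z_0| = 1.25.
Divide out the factor (1 + 0.8 z) = (1 - z/z0) (since 1/z0 = -0.8):
  P(z) = (1 + 0.8 z)(1 + (-1.11) z + (0.63) z^2)
  [check: z-coef -1.11 - (-0.8) = -0.31; z^2-coef 0.63 - (-0.8)(-1.11) = -0.258; z^3-coef -(-0.8)(0.63) = 0.504.]
Remaining roots from the quadratic factor 1 + (-1.11) z + (0.63) z^2:
  Set 1 + (-1.11) z + (0.63) z^2 = 0, i.e. a z^2 + b z + c = 0 with a = 0.63, b = -1.11, c = 1.
  Discriminant D = b^2 - 4ac = (-1.11)^2 - 4*(0.63)*1 = 1.2321 - (2.52) = -1.2879.
  D < 0, so the roots are the complex-conjugate pair z = (-b +/- i sqrt(-D)) / (2a) = 0.881 +/- 0.9007i.
  For a conjugate pair |z|^2 = z * conj(z) = (product of roots) = c/a = 1/(0.63) = 1.587302, so |z| = sqrt(1.587302) = 1.2599 for both roots.
Moduli of all roots: 1.2500, 1.2599, 1.2599.
All moduli strictly greater than 1? Yes.
Verdict: Invertible.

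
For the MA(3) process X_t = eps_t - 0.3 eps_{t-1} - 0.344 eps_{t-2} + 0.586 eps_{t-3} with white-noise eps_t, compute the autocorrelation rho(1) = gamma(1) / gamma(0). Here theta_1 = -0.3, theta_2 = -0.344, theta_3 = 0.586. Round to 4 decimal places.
\rho(1) = -0.2567

For an MA(q) process with theta_0 = 1, the autocovariance is
  gamma(k) = sigma^2 * sum_{i=0..q-k} theta_i * theta_{i+k},
and rho(k) = gamma(k) / gamma(0). Sigma^2 cancels.
  numerator   = (1)*(-0.3) + (-0.3)*(-0.344) + (-0.344)*(0.586) = -0.398384.
  denominator = (1)^2 + (-0.3)^2 + (-0.344)^2 + (0.586)^2 = 1.551732.
  rho(1) = -0.398384 / 1.551732 = -0.2567.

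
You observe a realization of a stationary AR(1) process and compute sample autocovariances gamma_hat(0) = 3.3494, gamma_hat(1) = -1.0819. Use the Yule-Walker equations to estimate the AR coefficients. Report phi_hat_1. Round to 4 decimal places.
\hat\phi_{1} = -0.3230

The Yule-Walker equations for an AR(p) process read, in matrix form,
  Gamma_p phi = r_p,   with   (Gamma_p)_{ij} = gamma(|i - j|),
                       (r_p)_i = gamma(i),   i,j = 1..p.
Substitute the sample gammas (Toeplitz matrix and right-hand side of size 1):
  Gamma_p = [[3.3494]]
  r_p     = [-1.0819]
With p = 1 this is the single equation gamma(0) phi_1 = gamma(1):
  phi_hat_1 = gamma(1) / gamma(0) = -1.0819 / 3.3494 = -0.3230.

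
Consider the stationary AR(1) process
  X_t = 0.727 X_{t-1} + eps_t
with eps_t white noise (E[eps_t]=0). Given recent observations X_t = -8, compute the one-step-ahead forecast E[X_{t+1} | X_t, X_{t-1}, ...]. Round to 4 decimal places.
E[X_{t+1} \mid \mathcal F_t] = -5.8160

For an AR(p) model X_t = c + sum_i phi_i X_{t-i} + eps_t, the
one-step-ahead conditional mean is
  E[X_{t+1} | X_t, ...] = c + sum_i phi_i X_{t+1-i}.
Substitute known values:
  E[X_{t+1} | ...] = (0.727) * (-8)
                   = -5.8160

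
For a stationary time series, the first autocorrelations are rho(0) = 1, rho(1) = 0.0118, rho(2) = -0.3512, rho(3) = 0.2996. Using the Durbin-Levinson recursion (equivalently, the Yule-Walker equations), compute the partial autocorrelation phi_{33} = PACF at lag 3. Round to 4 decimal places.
\phi_{33} = 0.3530

The PACF at lag k is phi_{kk}, the last component of the solution
to the Yule-Walker system G_k phi = r_k where
  (G_k)_{ij} = rho(|i - j|), (r_k)_i = rho(i), i,j = 1..k.
Equivalently, Durbin-Levinson gives phi_{kk} iteratively:
  phi_{11} = rho(1)
  phi_{kk} = [rho(k) - sum_{j=1..k-1} phi_{k-1,j} rho(k-j)]
            / [1 - sum_{j=1..k-1} phi_{k-1,j} rho(j)],
  phi_{k,j} = phi_{k-1,j} - phi_{kk} phi_{k-1,k-j},  j = 1..k-1.
Step k = 1:
  phi_11 = rho(1) = 0.0118.
Step k = 2:
  phi_22 = [rho(2) - phi_11 rho(1)] / [1 - phi_11 rho(1)] = [-0.3512 - (0.0118)(0.0118)] / [1 - (0.0118)(0.0118)]
         = -0.35133924 / 0.99986076 = -0.351388.
  Update: phi_21 = phi_11 - phi_22 phi_11 = 0.0118 - (-0.351388)(0.0118) = 0.015946.
Step k = 3:
  phi_33 = [rho(3) - phi_21 rho(2) - phi_22 rho(1)] / [1 - phi_21 rho(1) - phi_22 rho(2)]
    numerator   = 0.2996 - (0.015946)(-0.3512) - (-0.351388)(0.0118) = 0.30934675
    denominator = 1 - (0.015946)(0.0118) - (-0.351388)(-0.3512) = 0.87640431
  phi_33 = 0.30934675 / 0.87640431 = 0.353.
Therefore phi_{33} = 0.3530.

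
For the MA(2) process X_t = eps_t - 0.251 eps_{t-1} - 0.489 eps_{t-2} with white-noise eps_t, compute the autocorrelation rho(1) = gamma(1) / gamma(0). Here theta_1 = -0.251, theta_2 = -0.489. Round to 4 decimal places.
\rho(1) = -0.0985

For an MA(q) process with theta_0 = 1, the autocovariance is
  gamma(k) = sigma^2 * sum_{i=0..q-k} theta_i * theta_{i+k},
and rho(k) = gamma(k) / gamma(0). Sigma^2 cancels.
  numerator   = (1)*(-0.251) + (-0.251)*(-0.489) = -0.128261.
  denominator = (1)^2 + (-0.251)^2 + (-0.489)^2 = 1.302122.
  rho(1) = -0.128261 / 1.302122 = -0.0985.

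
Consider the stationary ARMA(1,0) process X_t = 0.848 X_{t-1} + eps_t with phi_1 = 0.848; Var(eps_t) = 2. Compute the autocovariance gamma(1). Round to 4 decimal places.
\gamma(1) = 6.0378

Multiply the model equation by X_{t-k} and take expectations. With theta_0 = psi_0 = 1 and psi_j the MA(infinity) weights, this gives
  gamma(k) - sum_i phi_i gamma(k-i) = c_k,
  c_k = sigma^2 * sum_{j=k..q} theta_j psi_{j-k}   (c_k = 0 for k > q),
using gamma(-m) = gamma(m).
Pure AR (q = 0): c_0 = sigma^2 = 2, c_k = 0 for k >= 1.
Equations for k = 0 and k = 1 (AR order 1):
  gamma(0) = phi_1 gamma(1) + c_0
  gamma(1) = phi_1 gamma(0) + c_1
Substituting the second into the first: gamma(0) (1 - phi_1^2) = c_0 + phi_1 c_1, so
  gamma(0) = c_0 / (1 - phi_1^2) = 2 / (1 - (0.848)^2) = 2 / 0.280896 = 7.120073.
  gamma(1) = phi_1 gamma(0) = (0.848)(7.120073) = 6.037822.
Therefore gamma(1) = 6.0378 (to 4 decimal places).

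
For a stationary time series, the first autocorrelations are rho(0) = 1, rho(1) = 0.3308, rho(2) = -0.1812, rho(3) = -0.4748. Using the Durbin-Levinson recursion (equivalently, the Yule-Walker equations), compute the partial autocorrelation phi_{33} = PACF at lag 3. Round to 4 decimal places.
\phi_{33} = -0.3611

The PACF at lag k is phi_{kk}, the last component of the solution
to the Yule-Walker system G_k phi = r_k where
  (G_k)_{ij} = rho(|i - j|), (r_k)_i = rho(i), i,j = 1..k.
Equivalently, Durbin-Levinson gives phi_{kk} iteratively:
  phi_{11} = rho(1)
  phi_{kk} = [rho(k) - sum_{j=1..k-1} phi_{k-1,j} rho(k-j)]
            / [1 - sum_{j=1..k-1} phi_{k-1,j} rho(j)],
  phi_{k,j} = phi_{k-1,j} - phi_{kk} phi_{k-1,k-j},  j = 1..k-1.
Step k = 1:
  phi_11 = rho(1) = 0.3308.
Step k = 2:
  phi_22 = [rho(2) - phi_11 rho(1)] / [1 - phi_11 rho(1)] = [-0.1812 - (0.3308)(0.3308)] / [1 - (0.3308)(0.3308)]
         = -0.29062864 / 0.89057136 = -0.32634.
  Update: phi_21 = phi_11 - phi_22 phi_11 = 0.3308 - (-0.32634)(0.3308) = 0.438753.
Step k = 3:
  phi_33 = [rho(3) - phi_21 rho(2) - phi_22 rho(1)] / [1 - phi_21 rho(1) - phi_22 rho(2)]
    numerator   = -0.4748 - (0.438753)(-0.1812) - (-0.32634)(0.3308) = -0.28734482
    denominator = 1 - (0.438753)(0.3308) - (-0.32634)(-0.1812) = 0.79572775
  phi_33 = -0.28734482 / 0.79572775 = -0.3611.
Therefore phi_{33} = -0.3611.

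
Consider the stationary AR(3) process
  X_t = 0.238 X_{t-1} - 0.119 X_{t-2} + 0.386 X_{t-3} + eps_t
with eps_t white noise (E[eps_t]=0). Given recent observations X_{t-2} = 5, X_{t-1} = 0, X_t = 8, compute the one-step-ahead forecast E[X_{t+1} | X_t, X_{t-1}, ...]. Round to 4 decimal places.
E[X_{t+1} \mid \mathcal F_t] = 3.8340

For an AR(p) model X_t = c + sum_i phi_i X_{t-i} + eps_t, the
one-step-ahead conditional mean is
  E[X_{t+1} | X_t, ...] = c + sum_i phi_i X_{t+1-i}.
Substitute known values:
  E[X_{t+1} | ...] = (0.238) * (8) + (-0.119) * (0) + (0.386) * (5)
                   = 3.8340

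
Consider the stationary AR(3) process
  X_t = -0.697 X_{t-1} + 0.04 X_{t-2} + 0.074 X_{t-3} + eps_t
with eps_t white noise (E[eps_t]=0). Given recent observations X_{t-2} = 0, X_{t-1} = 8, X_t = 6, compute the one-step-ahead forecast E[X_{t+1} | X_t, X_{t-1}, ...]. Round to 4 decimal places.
E[X_{t+1} \mid \mathcal F_t] = -3.8620

For an AR(p) model X_t = c + sum_i phi_i X_{t-i} + eps_t, the
one-step-ahead conditional mean is
  E[X_{t+1} | X_t, ...] = c + sum_i phi_i X_{t+1-i}.
Substitute known values:
  E[X_{t+1} | ...] = (-0.697) * (6) + (0.04) * (8) + (0.074) * (0)
                   = -3.8620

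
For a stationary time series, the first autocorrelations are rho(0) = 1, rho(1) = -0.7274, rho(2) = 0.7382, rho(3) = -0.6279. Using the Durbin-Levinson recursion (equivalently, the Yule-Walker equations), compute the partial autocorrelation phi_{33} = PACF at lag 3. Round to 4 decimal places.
\phi_{33} = -0.0169

The PACF at lag k is phi_{kk}, the last component of the solution
to the Yule-Walker system G_k phi = r_k where
  (G_k)_{ij} = rho(|i - j|), (r_k)_i = rho(i), i,j = 1..k.
Equivalently, Durbin-Levinson gives phi_{kk} iteratively:
  phi_{11} = rho(1)
  phi_{kk} = [rho(k) - sum_{j=1..k-1} phi_{k-1,j} rho(k-j)]
            / [1 - sum_{j=1..k-1} phi_{k-1,j} rho(j)],
  phi_{k,j} = phi_{k-1,j} - phi_{kk} phi_{k-1,k-j},  j = 1..k-1.
Step k = 1:
  phi_11 = rho(1) = -0.7274.
Step k = 2:
  phi_22 = [rho(2) - phi_11 rho(1)] / [1 - phi_11 rho(1)] = [0.7382 - (-0.7274)(-0.7274)] / [1 - (-0.7274)(-0.7274)]
         = 0.20908924 / 0.47088924 = 0.444031.
  Update: phi_21 = phi_11 - phi_22 phi_11 = -0.7274 - (0.444031)(-0.7274) = -0.404412.
Step k = 3:
  phi_33 = [rho(3) - phi_21 rho(2) - phi_22 rho(1)] / [1 - phi_21 rho(1) - phi_22 rho(2)]
    numerator   = -0.6279 - (-0.404412)(0.7382) - (0.444031)(-0.7274) = -0.0063751
    denominator = 1 - (-0.404412)(-0.7274) - (0.444031)(0.7382) = 0.37804722
  phi_33 = -0.0063751 / 0.37804722 = -0.0169.
Therefore phi_{33} = -0.0169.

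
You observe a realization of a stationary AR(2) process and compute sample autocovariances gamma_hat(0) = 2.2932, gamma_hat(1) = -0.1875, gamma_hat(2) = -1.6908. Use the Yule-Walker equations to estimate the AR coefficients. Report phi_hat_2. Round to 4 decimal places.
\hat\phi_{2} = -0.7490

The Yule-Walker equations for an AR(p) process read, in matrix form,
  Gamma_p phi = r_p,   with   (Gamma_p)_{ij} = gamma(|i - j|),
                       (r_p)_i = gamma(i),   i,j = 1..p.
Substitute the sample gammas (Toeplitz matrix and right-hand side of size 2):
  Gamma_p = [[2.2932, -0.1875], [-0.1875, 2.2932]]
  r_p     = [-0.1875, -1.6908]
Written out:
  2.2932 phi_1 - 0.1875 phi_2 = -0.1875
  -0.1875 phi_1 + 2.2932 phi_2 = -1.6908
Solve by Cramer's rule:
  det = gamma(0)^2 - gamma(1)^2 = (2.2932)^2 - (-0.1875)^2 = 5.25876624 - 0.03515625 = 5.22360999
  phi_hat_1 = [gamma(1) gamma(0) - gamma(1) gamma(2)] / det = [(-0.1875)(2.2932) - (-0.1875)(-1.6908)] / 5.22360999 = -0.747 / 5.22360999 = -0.143
  phi_hat_2 = [gamma(0) gamma(2) - gamma(1)^2] / det = [(2.2932)(-1.6908) - (-0.1875)^2] / 5.22360999 = -3.91249881 / 5.22360999 = -0.749
So phi_hat = [-0.1430, -0.7490].
Therefore phi_hat_2 = -0.7490.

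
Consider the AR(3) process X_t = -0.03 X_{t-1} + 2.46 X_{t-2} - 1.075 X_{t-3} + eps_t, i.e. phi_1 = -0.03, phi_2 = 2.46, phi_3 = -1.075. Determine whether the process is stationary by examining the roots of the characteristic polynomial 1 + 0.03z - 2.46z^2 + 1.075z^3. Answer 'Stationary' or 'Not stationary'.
\text{Not stationary}

The AR(p) characteristic polynomial is P(z) = 1 + 0.03z - 2.46z^2 + 1.075z^3.
Stationarity requires all roots to lie outside the unit circle, i.e. |z| > 1 for every root.
Degree 3: look for a simple real root z0 first, then factor out (1 - z/z0) and solve the remaining quadratic.
Testing z0 = 0.8: P(0.8) = 1 + (0.03)(0.8) + (-2.46)(0.8)^2 + (1.075)(0.8)^3
  = 1 + (0.024) + (-1.5744) + (0.5504) = 0.  So z_0 = 0.8 is a root, |z_0| = 0.8.
Divide out the factor (1 - 1.25 z) = (1 - z/z0) (since 1/z0 = 1.25):
  P(z) = (1 - 1.25 z)(1 + (1.28) z + (-0.86) z^2)
  [check: z-coef 1.28 - (1.25) = 0.03; z^2-coef -0.86 - (1.25)(1.28) = -2.46; z^3-coef -(1.25)(-0.86) = 1.075.]
Remaining roots from the quadratic factor 1 + (1.28) z + (-0.86) z^2:
  Set 1 + (1.28) z + (-0.86) z^2 = 0, i.e. a z^2 + b z + c = 0 with a = -0.86, b = 1.28, c = 1.
  Discriminant D = b^2 - 4ac = (1.28)^2 - 4*(-0.86)*1 = 1.6384 - (-3.44) = 5.0784.
  D >= 0, so the roots are real: z = (-b +/- sqrt(D)) / (2a) = (-1.28 +/- 2.253531) / (-1.72).
    z_1 = (-1.28 + 2.253531) / (-1.72) = -0.566,   |z_1| = 0.566.
    z_2 = (-1.28 - 2.253531) / (-1.72) = 2.0544,   |z_2| = 2.0544.
Moduli of all roots: 0.8000, 0.5660, 2.0544.
All moduli strictly greater than 1? No.
Verdict: Not stationary.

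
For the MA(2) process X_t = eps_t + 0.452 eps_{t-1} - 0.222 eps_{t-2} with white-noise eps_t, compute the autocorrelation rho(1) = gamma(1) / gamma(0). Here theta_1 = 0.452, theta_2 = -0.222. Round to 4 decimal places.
\rho(1) = 0.2805

For an MA(q) process with theta_0 = 1, the autocovariance is
  gamma(k) = sigma^2 * sum_{i=0..q-k} theta_i * theta_{i+k},
and rho(k) = gamma(k) / gamma(0). Sigma^2 cancels.
  numerator   = (1)*(0.452) + (0.452)*(-0.222) = 0.351656.
  denominator = (1)^2 + (0.452)^2 + (-0.222)^2 = 1.253588.
  rho(1) = 0.351656 / 1.253588 = 0.2805.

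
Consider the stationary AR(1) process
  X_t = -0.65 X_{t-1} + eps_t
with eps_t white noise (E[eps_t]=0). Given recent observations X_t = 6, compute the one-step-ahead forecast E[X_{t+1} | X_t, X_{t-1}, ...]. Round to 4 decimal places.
E[X_{t+1} \mid \mathcal F_t] = -3.9000

For an AR(p) model X_t = c + sum_i phi_i X_{t-i} + eps_t, the
one-step-ahead conditional mean is
  E[X_{t+1} | X_t, ...] = c + sum_i phi_i X_{t+1-i}.
Substitute known values:
  E[X_{t+1} | ...] = (-0.65) * (6)
                   = -3.9000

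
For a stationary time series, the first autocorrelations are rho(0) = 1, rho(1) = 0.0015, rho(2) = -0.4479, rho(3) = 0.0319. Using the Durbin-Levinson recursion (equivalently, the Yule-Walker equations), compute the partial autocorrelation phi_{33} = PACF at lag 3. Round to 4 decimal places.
\phi_{33} = 0.0420

The PACF at lag k is phi_{kk}, the last component of the solution
to the Yule-Walker system G_k phi = r_k where
  (G_k)_{ij} = rho(|i - j|), (r_k)_i = rho(i), i,j = 1..k.
Equivalently, Durbin-Levinson gives phi_{kk} iteratively:
  phi_{11} = rho(1)
  phi_{kk} = [rho(k) - sum_{j=1..k-1} phi_{k-1,j} rho(k-j)]
            / [1 - sum_{j=1..k-1} phi_{k-1,j} rho(j)],
  phi_{k,j} = phi_{k-1,j} - phi_{kk} phi_{k-1,k-j},  j = 1..k-1.
Step k = 1:
  phi_11 = rho(1) = 0.0015.
Step k = 2:
  phi_22 = [rho(2) - phi_11 rho(1)] / [1 - phi_11 rho(1)] = [-0.4479 - (0.0015)(0.0015)] / [1 - (0.0015)(0.0015)]
         = -0.44790225 / 0.99999775 = -0.447903.
  Update: phi_21 = phi_11 - phi_22 phi_11 = 0.0015 - (-0.447903)(0.0015) = 0.002172.
Step k = 3:
  phi_33 = [rho(3) - phi_21 rho(2) - phi_22 rho(1)] / [1 - phi_21 rho(1) - phi_22 rho(2)]
    numerator   = 0.0319 - (0.002172)(-0.4479) - (-0.447903)(0.0015) = 0.03354463
    denominator = 1 - (0.002172)(0.0015) - (-0.447903)(-0.4479) = 0.79938087
  phi_33 = 0.03354463 / 0.79938087 = 0.042.
Therefore phi_{33} = 0.0420.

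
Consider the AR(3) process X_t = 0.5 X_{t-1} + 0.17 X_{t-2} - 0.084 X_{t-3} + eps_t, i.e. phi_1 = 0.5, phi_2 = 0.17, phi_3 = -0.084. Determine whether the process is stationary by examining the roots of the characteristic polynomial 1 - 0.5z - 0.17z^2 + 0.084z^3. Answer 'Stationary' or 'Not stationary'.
\text{Stationary}

The AR(p) characteristic polynomial is P(z) = 1 - 0.5z - 0.17z^2 + 0.084z^3.
Stationarity requires all roots to lie outside the unit circle, i.e. |z| > 1 for every root.
Degree 3: look for a simple real root z0 first, then factor out (1 - z/z0) and solve the remaining quadratic.
Testing z0 = 2.5: P(2.5) = 1 + (-0.5)(2.5) + (-0.17)(2.5)^2 + (0.084)(2.5)^3
  = 1 + (-1.25) + (-1.0625) + (1.3125) = 0.  So z_0 = 2.5 is a root, |z_0| = 2.5.
Divide out the factor (1 - 0.4 z) = (1 - z/z0) (since 1/z0 = 0.4):
  P(z) = (1 - 0.4 z)(1 + (-0.1) z + (-0.21) z^2)
  [check: z-coef -0.1 - (0.4) = -0.5; z^2-coef -0.21 - (0.4)(-0.1) = -0.17; z^3-coef -(0.4)(-0.21) = 0.084.]
Remaining roots from the quadratic factor 1 + (-0.1) z + (-0.21) z^2:
  Set 1 + (-0.1) z + (-0.21) z^2 = 0, i.e. a z^2 + b z + c = 0 with a = -0.21, b = -0.1, c = 1.
  Discriminant D = b^2 - 4ac = (-0.1)^2 - 4*(-0.21)*1 = 0.01 - (-0.84) = 0.85.
  D >= 0, so the roots are real: z = (-b +/- sqrt(D)) / (2a) = (0.1 +/- 0.921954) / (-0.42).
    z_1 = (0.1 + 0.921954) / (-0.42) = -2.4332,   |z_1| = 2.4332.
    z_2 = (0.1 - 0.921954) / (-0.42) = 1.957,   |z_2| = 1.957.
Moduli of all roots: 2.5000, 2.4332, 1.9570.
All moduli strictly greater than 1? Yes.
Verdict: Stationary.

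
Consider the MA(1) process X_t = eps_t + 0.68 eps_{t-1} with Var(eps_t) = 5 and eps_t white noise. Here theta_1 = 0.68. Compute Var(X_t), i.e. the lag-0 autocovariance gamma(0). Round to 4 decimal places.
\gamma(0) = 7.3120

For an MA(q) process X_t = eps_t + sum_i theta_i eps_{t-i} with
Var(eps_t) = sigma^2, the variance is
  gamma(0) = sigma^2 * (1 + sum_i theta_i^2).
  sum_i theta_i^2 = (0.68)^2 = 0.4624.
  gamma(0) = 5 * (1 + 0.4624) = 5 * 1.4624 = 7.312, which rounds to 7.3120.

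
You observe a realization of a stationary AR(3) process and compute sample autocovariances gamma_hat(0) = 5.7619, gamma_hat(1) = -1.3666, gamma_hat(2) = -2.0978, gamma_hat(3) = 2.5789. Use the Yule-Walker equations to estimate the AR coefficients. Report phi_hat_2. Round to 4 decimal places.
\hat\phi_{2} = -0.3470

The Yule-Walker equations for an AR(p) process read, in matrix form,
  Gamma_p phi = r_p,   with   (Gamma_p)_{ij} = gamma(|i - j|),
                       (r_p)_i = gamma(i),   i,j = 1..p.
Substitute the sample gammas (Toeplitz matrix and right-hand side of size 3):
  Gamma_p = [[5.7619, -1.3666, -2.0978], [-1.3666, 5.7619, -1.3666], [-2.0978, -1.3666, 5.7619]]
  r_p     = [-1.3666, -2.0978, 2.5789]
Written out (R1..R3):
  (R1) 5.7619 phi_1 - 1.3666 phi_2 - 2.0978 phi_3 = -1.3666
  (R2) -1.3666 phi_1 + 5.7619 phi_2 - 1.3666 phi_3 = -2.0978
  (R3) -2.0978 phi_1 - 1.3666 phi_2 + 5.7619 phi_3 = 2.5789
Gaussian elimination:
  R2 <- R2 - (-1.3666/5.7619) R1 = R2 - (-0.237179) R1:  5.437772 phi_2 - 1.864153 phi_3 = -2.421928
  R3 <- R3 - (-2.0978/5.7619) R1 = R3 - (-0.364081) R1:  -1.864153 phi_2 + 4.99813 phi_3 = 2.081347
  R3 <- R3 - (-1.864153/5.437772) R2 = R3 - (-0.342816) R2:  4.359069 phi_3 = 1.251071
Back-substitution:
  phi_hat_3 = 1.251071 / 4.359069 = 0.287004
  phi_hat_2 = (-2.421928 - (-1.864153)(0.287004)) / 5.437772 = -0.347
  phi_hat_1 = (-1.3666 - (-1.3666)(-0.347) - (-2.0978)(0.287004)) / 5.7619 = -0.214987
So phi_hat = [-0.2150, -0.3470, 0.2870].
Therefore phi_hat_2 = -0.3470.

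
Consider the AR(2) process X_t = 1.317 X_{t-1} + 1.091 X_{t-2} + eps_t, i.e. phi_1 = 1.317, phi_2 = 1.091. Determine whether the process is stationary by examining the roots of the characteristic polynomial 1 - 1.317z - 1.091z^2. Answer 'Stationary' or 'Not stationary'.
\text{Not stationary}

The AR(p) characteristic polynomial is P(z) = 1 - 1.317z - 1.091z^2.
Stationarity requires all roots to lie outside the unit circle, i.e. |z| > 1 for every root.
Set 1 + (-1.317) z + (-1.091) z^2 = 0, i.e. a z^2 + b z + c = 0 with a = -1.091, b = -1.317, c = 1.
Discriminant D = b^2 - 4ac = (-1.317)^2 - 4*(-1.091)*1 = 1.734489 - (-4.364) = 6.098489.
D >= 0, so the roots are real: z = (-b +/- sqrt(D)) / (2a) = (1.317 +/- 2.469512) / (-2.182).
  z_1 = (1.317 + 2.469512) / (-2.182) = -1.7353,   |z_1| = 1.7353.
  z_2 = (1.317 - 2.469512) / (-2.182) = 0.5282,   |z_2| = 0.5282.
Moduli of all roots: 1.7353, 0.5282.
All moduli strictly greater than 1? No.
Verdict: Not stationary.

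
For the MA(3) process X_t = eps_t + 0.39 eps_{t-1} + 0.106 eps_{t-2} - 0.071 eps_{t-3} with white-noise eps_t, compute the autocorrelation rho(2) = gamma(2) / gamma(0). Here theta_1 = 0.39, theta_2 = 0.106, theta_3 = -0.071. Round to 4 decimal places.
\rho(2) = 0.0670

For an MA(q) process with theta_0 = 1, the autocovariance is
  gamma(k) = sigma^2 * sum_{i=0..q-k} theta_i * theta_{i+k},
and rho(k) = gamma(k) / gamma(0). Sigma^2 cancels.
  numerator   = (1)*(0.106) + (0.39)*(-0.071) = 0.07831.
  denominator = (1)^2 + (0.39)^2 + (0.106)^2 + (-0.071)^2 = 1.168377.
  rho(2) = 0.07831 / 1.168377 = 0.0670.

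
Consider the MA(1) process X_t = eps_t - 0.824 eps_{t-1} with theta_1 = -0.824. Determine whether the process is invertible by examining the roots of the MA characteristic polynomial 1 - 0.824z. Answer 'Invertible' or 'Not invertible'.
\text{Invertible}

The MA(q) characteristic polynomial is P(z) = 1 - 0.824z.
Invertibility requires all roots to lie outside the unit circle, i.e. |z| > 1 for every root.
This is linear in z: 1 + (-0.824) z = 0  =>  z = -1/(-0.824) = 1.213592,  |z| = 1.213592.
Moduli of all roots: 1.2136.
All moduli strictly greater than 1? Yes.
Verdict: Invertible.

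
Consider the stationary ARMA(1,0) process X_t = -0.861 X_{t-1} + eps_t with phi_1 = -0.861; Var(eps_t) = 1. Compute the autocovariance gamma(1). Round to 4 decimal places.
\gamma(1) = -3.3284

Multiply the model equation by X_{t-k} and take expectations. With theta_0 = psi_0 = 1 and psi_j the MA(infinity) weights, this gives
  gamma(k) - sum_i phi_i gamma(k-i) = c_k,
  c_k = sigma^2 * sum_{j=k..q} theta_j psi_{j-k}   (c_k = 0 for k > q),
using gamma(-m) = gamma(m).
Pure AR (q = 0): c_0 = sigma^2 = 1, c_k = 0 for k >= 1.
Equations for k = 0 and k = 1 (AR order 1):
  gamma(0) = phi_1 gamma(1) + c_0
  gamma(1) = phi_1 gamma(0) + c_1
Substituting the second into the first: gamma(0) (1 - phi_1^2) = c_0 + phi_1 c_1, so
  gamma(0) = c_0 / (1 - phi_1^2) = 1 / (1 - (-0.861)^2) = 1 / 0.258679 = 3.865795.
  gamma(1) = phi_1 gamma(0) = (-0.861)(3.865795) = -3.32845.
Therefore gamma(1) = -3.3284 (to 4 decimal places).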